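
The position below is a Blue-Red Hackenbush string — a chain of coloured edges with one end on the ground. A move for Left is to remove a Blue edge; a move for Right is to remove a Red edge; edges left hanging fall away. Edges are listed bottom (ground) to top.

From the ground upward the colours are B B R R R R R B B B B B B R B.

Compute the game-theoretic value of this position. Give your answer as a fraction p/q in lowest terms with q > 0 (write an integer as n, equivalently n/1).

8699/8192

edge 1 of 15 (B): { 0 | · } so 1
edge 2 of 15 (B): { 0, 1 | · } so 2
edge 3 of 15 (R): { 0, 1 | 2 } so 3/2
edge 4 of 15 (R): { 0, 1 | 3/2, 2 } so 5/4
edge 5 of 15 (R): { 0, 1 | 5/4, 3/2, 2 } so 9/8
edge 6 of 15 (R): { 0, 1 | 9/8, 5/4, 3/2, 2 } so 17/16
edge 7 of 15 (R): { 0, 1 | 17/16, 9/8, 5/4, 3/2, 2 } so 33/32
edge 8 of 15 (B): { 0, 1, 33/32 | 17/16, 9/8, 5/4, 3/2, 2 } so 67/64
edge 9 of 15 (B): { 0, 1, 33/32, 67/64 | 17/16, 9/8, 5/4, 3/2, 2 } so 135/128
edge 10 of 15 (B): { 0, 1, 33/32, 67/64, 135/128 | 17/16, 9/8, 5/4, 3/2, 2 } so 271/256
edge 11 of 15 (B): { 0, 1, 33/32, 67/64, 135/128, 271/256 | 17/16, 9/8, 5/4, 3/2, 2 } so 543/512
edge 12 of 15 (B): { 0, 1, 33/32, 67/64, 135/128, 271/256, 543/512 | 17/16, 9/8, 5/4, 3/2, 2 } so 1087/1024
edge 13 of 15 (B): { 0, 1, 33/32, 67/64, 135/128, 271/256, 543/512, 1087/1024 | 17/16, 9/8, 5/4, 3/2, 2 } so 2175/2048
edge 14 of 15 (R): { 0, 1, 33/32, 67/64, 135/128, 271/256, 543/512, 1087/1024 | 2175/2048, 17/16, 9/8, 5/4, 3/2, 2 } so 4349/4096
edge 15 of 15 (B): { 0, 1, 33/32, 67/64, 135/128, 271/256, 543/512, 1087/1024, 4349/4096 | 2175/2048, 17/16, 9/8, 5/4, 3/2, 2 } so 8699/8192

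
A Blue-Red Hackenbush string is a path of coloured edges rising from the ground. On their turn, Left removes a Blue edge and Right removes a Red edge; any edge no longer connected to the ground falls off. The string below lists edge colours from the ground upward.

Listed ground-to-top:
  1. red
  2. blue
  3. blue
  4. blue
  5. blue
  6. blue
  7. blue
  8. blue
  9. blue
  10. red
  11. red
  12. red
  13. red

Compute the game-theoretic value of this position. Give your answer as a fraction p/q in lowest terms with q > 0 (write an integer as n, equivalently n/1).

-31/4096

edge 1 of 13 (red): { (no moves) | 0 } → -1
edge 2 of 13 (blue): { -1 | 0 } → -1/2
edge 3 of 13 (blue): { -1,-1/2 | 0 } → -1/4
edge 4 of 13 (blue): { -1,-1/2,-1/4 | 0 } → -1/8
edge 5 of 13 (blue): { -1,-1/2,-1/4,-1/8 | 0 } → -1/16
edge 6 of 13 (blue): { -1,-1/2,-1/4,-1/8,-1/16 | 0 } → -1/32
edge 7 of 13 (blue): { -1,-1/2,-1/4,-1/8,-1/16,-1/32 | 0 } → -1/64
edge 8 of 13 (blue): { -1,-1/2,-1/4,-1/8,-1/16,-1/32,-1/64 | 0 } → -1/128
edge 9 of 13 (blue): { -1,-1/2,-1/4,-1/8,-1/16,-1/32,-1/64,-1/128 | 0 } → -1/256
edge 10 of 13 (red): { -1,-1/2,-1/4,-1/8,-1/16,-1/32,-1/64,-1/128 | -1/256,0 } → -3/512
edge 11 of 13 (red): { -1,-1/2,-1/4,-1/8,-1/16,-1/32,-1/64,-1/128 | -3/512,-1/256,0 } → -7/1024
edge 12 of 13 (red): { -1,-1/2,-1/4,-1/8,-1/16,-1/32,-1/64,-1/128 | -7/1024,-3/512,-1/256,0 } → -15/2048
edge 13 of 13 (red): { -1,-1/2,-1/4,-1/8,-1/16,-1/32,-1/64,-1/128 | -15/2048,-7/1024,-3/512,-1/256,0 } → -31/4096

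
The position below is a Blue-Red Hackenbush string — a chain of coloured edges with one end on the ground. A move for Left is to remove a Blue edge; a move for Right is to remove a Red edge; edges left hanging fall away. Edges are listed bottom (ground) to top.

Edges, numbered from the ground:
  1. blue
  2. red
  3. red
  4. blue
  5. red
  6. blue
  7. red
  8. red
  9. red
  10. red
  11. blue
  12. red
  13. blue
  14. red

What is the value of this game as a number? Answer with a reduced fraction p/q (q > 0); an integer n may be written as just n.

2581/8192

Prefix values for blue red red blue red blue red red red red blue red blue red via {L|R} + simplicity:
g(b) = { 0 | — } ⇒ 1
g(br) = { 0 | 1 } ⇒ 1/2
g(brr) = { 0 | 1/2 1 } ⇒ 1/4
g(brrb) = { 0 1/4 | 1/2 1 } ⇒ 3/8
g(brrbr) = { 0 1/4 | 3/8 1/2 1 } ⇒ 5/16
g(brrbrb) = { 0 1/4 5/16 | 3/8 1/2 1 } ⇒ 11/32
g(brrbrbr) = { 0 1/4 5/16 | 11/32 3/8 1/2 1 } ⇒ 21/64
g(brrbrbrr) = { 0 1/4 5/16 | 21/64 11/32 3/8 1/2 1 } ⇒ 41/128
g(brrbrbrrr) = { 0 1/4 5/16 | 41/128 21/64 11/32 3/8 1/2 1 } ⇒ 81/256
g(brrbrbrrrr) = { 0 1/4 5/16 | 81/256 41/128 21/64 11/32 3/8 1/2 1 } ⇒ 161/512
g(brrbrbrrrrb) = { 0 1/4 5/16 161/512 | 81/256 41/128 21/64 11/32 3/8 1/2 1 } ⇒ 323/1024
g(brrbrbrrrrbr) = { 0 1/4 5/16 161/512 | 323/1024 81/256 41/128 21/64 11/32 3/8 1/2 1 } ⇒ 645/2048
g(brrbrbrrrrbrb) = { 0 1/4 5/16 161/512 645/2048 | 323/1024 81/256 41/128 21/64 11/32 3/8 1/2 1 } ⇒ 1291/4096
g(brrbrbrrrrbrbr) = { 0 1/4 5/16 161/512 645/2048 | 1291/4096 323/1024 81/256 41/128 21/64 11/32 3/8 1/2 1 } ⇒ 2581/8192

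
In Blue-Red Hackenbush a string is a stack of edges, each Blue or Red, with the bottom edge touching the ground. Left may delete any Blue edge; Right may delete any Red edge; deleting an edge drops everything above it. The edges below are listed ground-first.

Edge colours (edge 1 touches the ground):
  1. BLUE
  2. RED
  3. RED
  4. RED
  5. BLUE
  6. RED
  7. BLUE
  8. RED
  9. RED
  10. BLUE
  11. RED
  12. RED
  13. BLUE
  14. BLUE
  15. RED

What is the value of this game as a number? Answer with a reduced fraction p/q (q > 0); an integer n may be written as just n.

Prefix values for BLUE RED RED RED BLUE RED BLUE RED RED BLUE RED RED BLUE BLUE RED via {L|R} + simplicity:
1 of 15 · B · max L 0 · min R +∞ gives 1
2 of 15 · BR · max L 0 · min R 1 gives 1/2
3 of 15 · BRR · max L 0 · min R 1/2 gives 1/4
4 of 15 · BRRR · max L 0 · min R 1/4 gives 1/8
5 of 15 · BRRRB · max L 1/8 · min R 1/4 gives 3/16
6 of 15 · BRRRBR · max L 1/8 · min R 3/16 gives 5/32
7 of 15 · BRRRBRB · max L 5/32 · min R 3/16 gives 11/64
8 of 15 · BRRRBRBR · max L 5/32 · min R 11/64 gives 21/128
9 of 15 · BRRRBRBRR · max L 5/32 · min R 21/128 gives 41/256
10 of 15 · BRRRBRBRRB · max L 41/256 · min R 21/128 gives 83/512
11 of 15 · BRRRBRBRRBR · max L 41/256 · min R 83/512 gives 165/1024
12 of 15 · BRRRBRBRRBRR · max L 41/256 · min R 165/1024 gives 329/2048
13 of 15 · BRRRBRBRRBRRB · max L 329/2048 · min R 165/1024 gives 659/4096
14 of 15 · BRRRBRBRRBRRBB · max L 659/4096 · min R 165/1024 gives 1319/8192
15 of 15 · BRRRBRBRRBRRBBR · max L 659/4096 · min R 1319/8192 gives 2637/16384

2637/16384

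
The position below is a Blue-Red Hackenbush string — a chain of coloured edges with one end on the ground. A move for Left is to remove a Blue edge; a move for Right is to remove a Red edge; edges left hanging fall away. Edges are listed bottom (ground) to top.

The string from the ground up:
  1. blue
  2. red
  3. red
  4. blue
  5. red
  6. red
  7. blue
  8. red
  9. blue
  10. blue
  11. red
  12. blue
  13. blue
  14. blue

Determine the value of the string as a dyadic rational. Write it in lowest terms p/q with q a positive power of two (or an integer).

step 1: add blue to get b; options L={ 0 } R={ (no moves) } -> 1
step 2: add red to get br; options L={ 0 } R={ 1 } -> 1/2
step 3: add red to get brr; options L={ 0 } R={ 1/2,1 } -> 1/4
step 4: add blue to get brrb; options L={ 0,1/4 } R={ 1/2,1 } -> 3/8
step 5: add red to get brrbr; options L={ 0,1/4 } R={ 3/8,1/2,1 } -> 5/16
step 6: add red to get brrbrr; options L={ 0,1/4 } R={ 5/16,3/8,1/2,1 } -> 9/32
step 7: add blue to get brrbrrb; options L={ 0,1/4,9/32 } R={ 5/16,3/8,1/2,1 } -> 19/64
step 8: add red to get brrbrrbr; options L={ 0,1/4,9/32 } R={ 19/64,5/16,3/8,1/2,1 } -> 37/128
step 9: add blue to get brrbrrbrb; options L={ 0,1/4,9/32,37/128 } R={ 19/64,5/16,3/8,1/2,1 } -> 75/256
step 10: add blue to get brrbrrbrbb; options L={ 0,1/4,9/32,37/128,75/256 } R={ 19/64,5/16,3/8,1/2,1 } -> 151/512
step 11: add red to get brrbrrbrbbr; options L={ 0,1/4,9/32,37/128,75/256 } R={ 151/512,19/64,5/16,3/8,1/2,1 } -> 301/1024
step 12: add blue to get brrbrrbrbbrb; options L={ 0,1/4,9/32,37/128,75/256,301/1024 } R={ 151/512,19/64,5/16,3/8,1/2,1 } -> 603/2048
step 13: add blue to get brrbrrbrbbrbb; options L={ 0,1/4,9/32,37/128,75/256,301/1024,603/2048 } R={ 151/512,19/64,5/16,3/8,1/2,1 } -> 1207/4096
step 14: add blue to get brrbrrbrbbrbbb; options L={ 0,1/4,9/32,37/128,75/256,301/1024,603/2048,1207/4096 } R={ 151/512,19/64,5/16,3/8,1/2,1 } -> 2415/8192

2415/8192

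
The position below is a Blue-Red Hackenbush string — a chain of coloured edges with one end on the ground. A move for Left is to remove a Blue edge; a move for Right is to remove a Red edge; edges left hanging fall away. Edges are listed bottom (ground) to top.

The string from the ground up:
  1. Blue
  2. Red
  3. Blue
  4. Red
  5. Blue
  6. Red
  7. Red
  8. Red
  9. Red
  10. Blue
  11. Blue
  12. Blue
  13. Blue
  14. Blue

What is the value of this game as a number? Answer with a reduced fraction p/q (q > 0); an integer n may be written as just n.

5183/8192

step 1: add Blue to get B; options L={ 0 } R={  } = 1
step 2: add Red to get BR; options L={ 0 } R={ 1 } = 1/2
step 3: add Blue to get BRB; options L={ 0,1/2 } R={ 1 } = 3/4
step 4: add Red to get BRBR; options L={ 0,1/2 } R={ 3/4,1 } = 5/8
step 5: add Blue to get BRBRB; options L={ 0,1/2,5/8 } R={ 3/4,1 } = 11/16
step 6: add Red to get BRBRBR; options L={ 0,1/2,5/8 } R={ 11/16,3/4,1 } = 21/32
step 7: add Red to get BRBRBRR; options L={ 0,1/2,5/8 } R={ 21/32,11/16,3/4,1 } = 41/64
step 8: add Red to get BRBRBRRR; options L={ 0,1/2,5/8 } R={ 41/64,21/32,11/16,3/4,1 } = 81/128
step 9: add Red to get BRBRBRRRR; options L={ 0,1/2,5/8 } R={ 81/128,41/64,21/32,11/16,3/4,1 } = 161/256
step 10: add Blue to get BRBRBRRRRB; options L={ 0,1/2,5/8,161/256 } R={ 81/128,41/64,21/32,11/16,3/4,1 } = 323/512
step 11: add Blue to get BRBRBRRRRBB; options L={ 0,1/2,5/8,161/256,323/512 } R={ 81/128,41/64,21/32,11/16,3/4,1 } = 647/1024
step 12: add Blue to get BRBRBRRRRBBB; options L={ 0,1/2,5/8,161/256,323/512,647/1024 } R={ 81/128,41/64,21/32,11/16,3/4,1 } = 1295/2048
step 13: add Blue to get BRBRBRRRRBBBB; options L={ 0,1/2,5/8,161/256,323/512,647/1024,1295/2048 } R={ 81/128,41/64,21/32,11/16,3/4,1 } = 2591/4096
step 14: add Blue to get BRBRBRRRRBBBBB; options L={ 0,1/2,5/8,161/256,323/512,647/1024,1295/2048,2591/4096 } R={ 81/128,41/64,21/32,11/16,3/4,1 } = 5183/8192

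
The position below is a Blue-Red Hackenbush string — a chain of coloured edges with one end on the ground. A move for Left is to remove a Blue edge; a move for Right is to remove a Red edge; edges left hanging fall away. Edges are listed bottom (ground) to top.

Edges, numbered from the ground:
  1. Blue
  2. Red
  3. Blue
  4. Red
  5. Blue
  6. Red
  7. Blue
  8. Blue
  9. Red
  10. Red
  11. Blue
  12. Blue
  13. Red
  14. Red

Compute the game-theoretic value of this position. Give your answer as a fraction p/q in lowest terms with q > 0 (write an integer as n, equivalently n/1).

5529/8192

Prefix values for Blue Red Blue Red Blue Red Blue Blue Red Red Blue Blue Red Red via {L|R} + simplicity:
step 1: add Blue to get B; options L={ 0 } R={ none } so 1
step 2: add Red to get BR; options L={ 0 } R={ 1 } so 1/2
step 3: add Blue to get BRB; options L={ 0 1/2 } R={ 1 } so 3/4
step 4: add Red to get BRBR; options L={ 0 1/2 } R={ 3/4 1 } so 5/8
step 5: add Blue to get BRBRB; options L={ 0 1/2 5/8 } R={ 3/4 1 } so 11/16
step 6: add Red to get BRBRBR; options L={ 0 1/2 5/8 } R={ 11/16 3/4 1 } so 21/32
step 7: add Blue to get BRBRBRB; options L={ 0 1/2 5/8 21/32 } R={ 11/16 3/4 1 } so 43/64
step 8: add Blue to get BRBRBRBB; options L={ 0 1/2 5/8 21/32 43/64 } R={ 11/16 3/4 1 } so 87/128
step 9: add Red to get BRBRBRBBR; options L={ 0 1/2 5/8 21/32 43/64 } R={ 87/128 11/16 3/4 1 } so 173/256
step 10: add Red to get BRBRBRBBRR; options L={ 0 1/2 5/8 21/32 43/64 } R={ 173/256 87/128 11/16 3/4 1 } so 345/512
step 11: add Blue to get BRBRBRBBRRB; options L={ 0 1/2 5/8 21/32 43/64 345/512 } R={ 173/256 87/128 11/16 3/4 1 } so 691/1024
step 12: add Blue to get BRBRBRBBRRBB; options L={ 0 1/2 5/8 21/32 43/64 345/512 691/1024 } R={ 173/256 87/128 11/16 3/4 1 } so 1383/2048
step 13: add Red to get BRBRBRBBRRBBR; options L={ 0 1/2 5/8 21/32 43/64 345/512 691/1024 } R={ 1383/2048 173/256 87/128 11/16 3/4 1 } so 2765/4096
step 14: add Red to get BRBRBRBBRRBBRR; options L={ 0 1/2 5/8 21/32 43/64 345/512 691/1024 } R={ 2765/4096 1383/2048 173/256 87/128 11/16 3/4 1 } so 5529/8192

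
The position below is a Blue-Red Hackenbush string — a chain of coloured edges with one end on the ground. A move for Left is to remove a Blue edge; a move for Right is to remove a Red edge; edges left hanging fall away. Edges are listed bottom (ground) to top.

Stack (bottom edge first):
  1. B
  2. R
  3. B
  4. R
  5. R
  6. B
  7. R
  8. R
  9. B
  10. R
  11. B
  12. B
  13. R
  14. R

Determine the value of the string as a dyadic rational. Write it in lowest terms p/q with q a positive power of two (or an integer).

Build v(s[:k]) for k = 1..14, string s = B R B R R B R R B R B B R R.
step 1: add B to get B; options L={ 0 } R={ (no moves) } so 1
step 2: add R to get BR; options L={ 0 } R={ 1 } so 1/2
step 3: add B to get BRB; options L={ 0 1/2 } R={ 1 } so 3/4
step 4: add R to get BRBR; options L={ 0 1/2 } R={ 3/4 1 } so 5/8
step 5: add R to get BRBRR; options L={ 0 1/2 } R={ 5/8 3/4 1 } so 9/16
step 6: add B to get BRBRRB; options L={ 0 1/2 9/16 } R={ 5/8 3/4 1 } so 19/32
step 7: add R to get BRBRRBR; options L={ 0 1/2 9/16 } R={ 19/32 5/8 3/4 1 } so 37/64
step 8: add R to get BRBRRBRR; options L={ 0 1/2 9/16 } R={ 37/64 19/32 5/8 3/4 1 } so 73/128
step 9: add B to get BRBRRBRRB; options L={ 0 1/2 9/16 73/128 } R={ 37/64 19/32 5/8 3/4 1 } so 147/256
step 10: add R to get BRBRRBRRBR; options L={ 0 1/2 9/16 73/128 } R={ 147/256 37/64 19/32 5/8 3/4 1 } so 293/512
step 11: add B to get BRBRRBRRBRB; options L={ 0 1/2 9/16 73/128 293/512 } R={ 147/256 37/64 19/32 5/8 3/4 1 } so 587/1024
step 12: add B to get BRBRRBRRBRBB; options L={ 0 1/2 9/16 73/128 293/512 587/1024 } R={ 147/256 37/64 19/32 5/8 3/4 1 } so 1175/2048
step 13: add R to get BRBRRBRRBRBBR; options L={ 0 1/2 9/16 73/128 293/512 587/1024 } R={ 1175/2048 147/256 37/64 19/32 5/8 3/4 1 } so 2349/4096
step 14: add R to get BRBRRBRRBRBBRR; options L={ 0 1/2 9/16 73/128 293/512 587/1024 } R={ 2349/4096 1175/2048 147/256 37/64 19/32 5/8 3/4 1 } so 4697/8192

4697/8192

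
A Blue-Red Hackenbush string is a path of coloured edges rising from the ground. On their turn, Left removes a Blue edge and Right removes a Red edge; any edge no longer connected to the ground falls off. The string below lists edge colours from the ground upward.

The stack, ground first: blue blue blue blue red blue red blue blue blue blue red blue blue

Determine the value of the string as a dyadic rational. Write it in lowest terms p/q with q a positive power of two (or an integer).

v_1 [b]  L=[0]  R=[(no moves)]  -> 1
v_2 [bb]  L=[0,1]  R=[(no moves)]  -> 2
v_3 [bbb]  L=[0,1,2]  R=[(no moves)]  -> 3
v_4 [bbbb]  L=[0,1,2,3]  R=[(no moves)]  -> 4
v_5 [bbbbr]  L=[0,1,2,3]  R=[4]  -> 7/2
v_6 [bbbbrb]  L=[0,1,2,3,7/2]  R=[4]  -> 15/4
v_7 [bbbbrbr]  L=[0,1,2,3,7/2]  R=[15/4,4]  -> 29/8
v_8 [bbbbrbrb]  L=[0,1,2,3,7/2,29/8]  R=[15/4,4]  -> 59/16
v_9 [bbbbrbrbb]  L=[0,1,2,3,7/2,29/8,59/16]  R=[15/4,4]  -> 119/32
v_10 [bbbbrbrbbb]  L=[0,1,2,3,7/2,29/8,59/16,119/32]  R=[15/4,4]  -> 239/64
v_11 [bbbbrbrbbbb]  L=[0,1,2,3,7/2,29/8,59/16,119/32,239/64]  R=[15/4,4]  -> 479/128
v_12 [bbbbrbrbbbbr]  L=[0,1,2,3,7/2,29/8,59/16,119/32,239/64]  R=[479/128,15/4,4]  -> 957/256
v_13 [bbbbrbrbbbbrb]  L=[0,1,2,3,7/2,29/8,59/16,119/32,239/64,957/256]  R=[479/128,15/4,4]  -> 1915/512
v_14 [bbbbrbrbbbbrbb]  L=[0,1,2,3,7/2,29/8,59/16,119/32,239/64,957/256,1915/512]  R=[479/128,15/4,4]  -> 3831/1024

3831/1024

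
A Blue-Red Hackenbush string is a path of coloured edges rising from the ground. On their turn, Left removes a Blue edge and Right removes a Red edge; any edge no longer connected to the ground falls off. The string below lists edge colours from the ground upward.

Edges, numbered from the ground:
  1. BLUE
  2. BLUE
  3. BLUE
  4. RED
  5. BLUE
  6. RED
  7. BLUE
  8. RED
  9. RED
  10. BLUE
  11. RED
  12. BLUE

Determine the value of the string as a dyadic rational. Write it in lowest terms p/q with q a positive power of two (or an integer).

1355/512

v(B) = { 0 | · } => 1
v(BB) = { 0, 1 | · } => 2
v(BBB) = { 0, 1, 2 | · } => 3
v(BBBR) = { 0, 1, 2 | 3 } => 5/2
v(BBBRB) = { 0, 1, 2, 5/2 | 3 } => 11/4
v(BBBRBR) = { 0, 1, 2, 5/2 | 11/4, 3 } => 21/8
v(BBBRBRB) = { 0, 1, 2, 5/2, 21/8 | 11/4, 3 } => 43/16
v(BBBRBRBR) = { 0, 1, 2, 5/2, 21/8 | 43/16, 11/4, 3 } => 85/32
v(BBBRBRBRR) = { 0, 1, 2, 5/2, 21/8 | 85/32, 43/16, 11/4, 3 } => 169/64
v(BBBRBRBRRB) = { 0, 1, 2, 5/2, 21/8, 169/64 | 85/32, 43/16, 11/4, 3 } => 339/128
v(BBBRBRBRRBR) = { 0, 1, 2, 5/2, 21/8, 169/64 | 339/128, 85/32, 43/16, 11/4, 3 } => 677/256
v(BBBRBRBRRBRB) = { 0, 1, 2, 5/2, 21/8, 169/64, 677/256 | 339/128, 85/32, 43/16, 11/4, 3 } => 1355/512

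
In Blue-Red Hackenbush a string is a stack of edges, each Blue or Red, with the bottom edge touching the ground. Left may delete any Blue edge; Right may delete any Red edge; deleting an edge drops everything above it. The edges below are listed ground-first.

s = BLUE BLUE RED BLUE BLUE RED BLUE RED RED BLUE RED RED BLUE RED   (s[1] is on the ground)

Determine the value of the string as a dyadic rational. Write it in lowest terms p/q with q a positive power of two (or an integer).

g(B) = { 0 | none } so 1
g(BB) = { 0; 1 | none } so 2
g(BBR) = { 0; 1 | 2 } so 3/2
g(BBRB) = { 0; 1; 3/2 | 2 } so 7/4
g(BBRBB) = { 0; 1; 3/2; 7/4 | 2 } so 15/8
g(BBRBBR) = { 0; 1; 3/2; 7/4 | 15/8; 2 } so 29/16
g(BBRBBRB) = { 0; 1; 3/2; 7/4; 29/16 | 15/8; 2 } so 59/32
g(BBRBBRBR) = { 0; 1; 3/2; 7/4; 29/16 | 59/32; 15/8; 2 } so 117/64
g(BBRBBRBRR) = { 0; 1; 3/2; 7/4; 29/16 | 117/64; 59/32; 15/8; 2 } so 233/128
g(BBRBBRBRRB) = { 0; 1; 3/2; 7/4; 29/16; 233/128 | 117/64; 59/32; 15/8; 2 } so 467/256
g(BBRBBRBRRBR) = { 0; 1; 3/2; 7/4; 29/16; 233/128 | 467/256; 117/64; 59/32; 15/8; 2 } so 933/512
g(BBRBBRBRRBRR) = { 0; 1; 3/2; 7/4; 29/16; 233/128 | 933/512; 467/256; 117/64; 59/32; 15/8; 2 } so 1865/1024
g(BBRBBRBRRBRRB) = { 0; 1; 3/2; 7/4; 29/16; 233/128; 1865/1024 | 933/512; 467/256; 117/64; 59/32; 15/8; 2 } so 3731/2048
g(BBRBBRBRRBRRBR) = { 0; 1; 3/2; 7/4; 29/16; 233/128; 1865/1024 | 3731/2048; 933/512; 467/256; 117/64; 59/32; 15/8; 2 } so 7461/4096

7461/4096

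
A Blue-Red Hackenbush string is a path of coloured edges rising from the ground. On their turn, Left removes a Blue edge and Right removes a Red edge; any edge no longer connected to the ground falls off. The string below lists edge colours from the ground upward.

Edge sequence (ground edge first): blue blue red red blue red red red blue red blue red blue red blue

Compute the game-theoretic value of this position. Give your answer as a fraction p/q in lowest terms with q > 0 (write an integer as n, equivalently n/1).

1 of 15 · b · max L 0 · min R +∞ -> 1
2 of 15 · bb · max L 1 · min R +∞ -> 2
3 of 15 · bbr · max L 1 · min R 2 -> 3/2
4 of 15 · bbrr · max L 1 · min R 3/2 -> 5/4
5 of 15 · bbrrb · max L 5/4 · min R 3/2 -> 11/8
6 of 15 · bbrrbr · max L 5/4 · min R 11/8 -> 21/16
7 of 15 · bbrrbrr · max L 5/4 · min R 21/16 -> 41/32
8 of 15 · bbrrbrrr · max L 5/4 · min R 41/32 -> 81/64
9 of 15 · bbrrbrrrb · max L 81/64 · min R 41/32 -> 163/128
10 of 15 · bbrrbrrrbr · max L 81/64 · min R 163/128 -> 325/256
11 of 15 · bbrrbrrrbrb · max L 325/256 · min R 163/128 -> 651/512
12 of 15 · bbrrbrrrbrbr · max L 325/256 · min R 651/512 -> 1301/1024
13 of 15 · bbrrbrrrbrbrb · max L 1301/1024 · min R 651/512 -> 2603/2048
14 of 15 · bbrrbrrrbrbrbr · max L 1301/1024 · min R 2603/2048 -> 5205/4096
15 of 15 · bbrrbrrrbrbrbrb · max L 5205/4096 · min R 2603/2048 -> 10411/8192

10411/8192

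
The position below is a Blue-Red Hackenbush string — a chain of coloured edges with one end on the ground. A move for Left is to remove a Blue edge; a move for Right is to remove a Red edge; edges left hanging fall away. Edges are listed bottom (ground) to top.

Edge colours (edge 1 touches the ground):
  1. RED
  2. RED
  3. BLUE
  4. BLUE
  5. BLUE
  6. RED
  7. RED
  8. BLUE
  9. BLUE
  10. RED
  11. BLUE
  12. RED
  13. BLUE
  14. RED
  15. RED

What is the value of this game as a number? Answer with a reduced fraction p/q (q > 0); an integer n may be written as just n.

-9815/8192

Recurse on prefixes of the 15-edge string RED RED BLUE BLUE BLUE RED RED BLUE BLUE RED BLUE RED BLUE RED RED:
step 1: add RED to get R; options L={ — } R={ 0 } = -1
step 2: add RED to get RR; options L={ — } R={ -1, 0 } = -2
step 3: add BLUE to get RRB; options L={ -2 } R={ -1, 0 } = -3/2
step 4: add BLUE to get RRBB; options L={ -2, -3/2 } R={ -1, 0 } = -5/4
step 5: add BLUE to get RRBBB; options L={ -2, -3/2, -5/4 } R={ -1, 0 } = -9/8
step 6: add RED to get RRBBBR; options L={ -2, -3/2, -5/4 } R={ -9/8, -1, 0 } = -19/16
step 7: add RED to get RRBBBRR; options L={ -2, -3/2, -5/4 } R={ -19/16, -9/8, -1, 0 } = -39/32
step 8: add BLUE to get RRBBBRRB; options L={ -2, -3/2, -5/4, -39/32 } R={ -19/16, -9/8, -1, 0 } = -77/64
step 9: add BLUE to get RRBBBRRBB; options L={ -2, -3/2, -5/4, -39/32, -77/64 } R={ -19/16, -9/8, -1, 0 } = -153/128
step 10: add RED to get RRBBBRRBBR; options L={ -2, -3/2, -5/4, -39/32, -77/64 } R={ -153/128, -19/16, -9/8, -1, 0 } = -307/256
step 11: add BLUE to get RRBBBRRBBRB; options L={ -2, -3/2, -5/4, -39/32, -77/64, -307/256 } R={ -153/128, -19/16, -9/8, -1, 0 } = -613/512
step 12: add RED to get RRBBBRRBBRBR; options L={ -2, -3/2, -5/4, -39/32, -77/64, -307/256 } R={ -613/512, -153/128, -19/16, -9/8, -1, 0 } = -1227/1024
step 13: add BLUE to get RRBBBRRBBRBRB; options L={ -2, -3/2, -5/4, -39/32, -77/64, -307/256, -1227/1024 } R={ -613/512, -153/128, -19/16, -9/8, -1, 0 } = -2453/2048
step 14: add RED to get RRBBBRRBBRBRBR; options L={ -2, -3/2, -5/4, -39/32, -77/64, -307/256, -1227/1024 } R={ -2453/2048, -613/512, -153/128, -19/16, -9/8, -1, 0 } = -4907/4096
step 15: add RED to get RRBBBRRBBRBRBRR; options L={ -2, -3/2, -5/4, -39/32, -77/64, -307/256, -1227/1024 } R={ -4907/4096, -2453/2048, -613/512, -153/128, -19/16, -9/8, -1, 0 } = -9815/8192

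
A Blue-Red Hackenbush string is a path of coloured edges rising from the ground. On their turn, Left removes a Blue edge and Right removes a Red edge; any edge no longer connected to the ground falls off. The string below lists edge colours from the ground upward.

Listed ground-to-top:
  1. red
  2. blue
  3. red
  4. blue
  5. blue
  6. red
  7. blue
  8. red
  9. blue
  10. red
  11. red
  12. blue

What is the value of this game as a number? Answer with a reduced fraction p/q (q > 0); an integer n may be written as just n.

-1197/2048

Recurse on prefixes of the 12-edge string red blue red blue blue red blue red blue red red blue:
edge 1 of 12 (red): { — | 0 } -> -1
edge 2 of 12 (blue): { -1 | 0 } -> -1/2
edge 3 of 12 (red): { -1 | -1/2; 0 } -> -3/4
edge 4 of 12 (blue): { -1; -3/4 | -1/2; 0 } -> -5/8
edge 5 of 12 (blue): { -1; -3/4; -5/8 | -1/2; 0 } -> -9/16
edge 6 of 12 (red): { -1; -3/4; -5/8 | -9/16; -1/2; 0 } -> -19/32
edge 7 of 12 (blue): { -1; -3/4; -5/8; -19/32 | -9/16; -1/2; 0 } -> -37/64
edge 8 of 12 (red): { -1; -3/4; -5/8; -19/32 | -37/64; -9/16; -1/2; 0 } -> -75/128
edge 9 of 12 (blue): { -1; -3/4; -5/8; -19/32; -75/128 | -37/64; -9/16; -1/2; 0 } -> -149/256
edge 10 of 12 (red): { -1; -3/4; -5/8; -19/32; -75/128 | -149/256; -37/64; -9/16; -1/2; 0 } -> -299/512
edge 11 of 12 (red): { -1; -3/4; -5/8; -19/32; -75/128 | -299/512; -149/256; -37/64; -9/16; -1/2; 0 } -> -599/1024
edge 12 of 12 (blue): { -1; -3/4; -5/8; -19/32; -75/128; -599/1024 | -299/512; -149/256; -37/64; -9/16; -1/2; 0 } -> -1197/2048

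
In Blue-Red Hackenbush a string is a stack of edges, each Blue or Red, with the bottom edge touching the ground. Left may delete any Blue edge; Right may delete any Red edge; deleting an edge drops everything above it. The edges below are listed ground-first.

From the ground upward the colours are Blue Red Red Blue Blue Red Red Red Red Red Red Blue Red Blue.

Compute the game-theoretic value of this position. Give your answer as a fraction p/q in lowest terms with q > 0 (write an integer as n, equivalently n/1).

3083/8192

Build value(s[:k]) for k = 1..14, string s = Blue Red Red Blue Blue Red Red Red Red Red Red Blue Red Blue.
B: Left { 0 }, Right {  } gives simplest 1
BR: Left { 0 }, Right { 1 } gives simplest 1/2
BRR: Left { 0 }, Right { 1/2,1 } gives simplest 1/4
BRRB: Left { 0,1/4 }, Right { 1/2,1 } gives simplest 3/8
BRRBB: Left { 0,1/4,3/8 }, Right { 1/2,1 } gives simplest 7/16
BRRBBR: Left { 0,1/4,3/8 }, Right { 7/16,1/2,1 } gives simplest 13/32
BRRBBRR: Left { 0,1/4,3/8 }, Right { 13/32,7/16,1/2,1 } gives simplest 25/64
BRRBBRRR: Left { 0,1/4,3/8 }, Right { 25/64,13/32,7/16,1/2,1 } gives simplest 49/128
BRRBBRRRR: Left { 0,1/4,3/8 }, Right { 49/128,25/64,13/32,7/16,1/2,1 } gives simplest 97/256
BRRBBRRRRR: Left { 0,1/4,3/8 }, Right { 97/256,49/128,25/64,13/32,7/16,1/2,1 } gives simplest 193/512
BRRBBRRRRRR: Left { 0,1/4,3/8 }, Right { 193/512,97/256,49/128,25/64,13/32,7/16,1/2,1 } gives simplest 385/1024
BRRBBRRRRRRB: Left { 0,1/4,3/8,385/1024 }, Right { 193/512,97/256,49/128,25/64,13/32,7/16,1/2,1 } gives simplest 771/2048
BRRBBRRRRRRBR: Left { 0,1/4,3/8,385/1024 }, Right { 771/2048,193/512,97/256,49/128,25/64,13/32,7/16,1/2,1 } gives simplest 1541/4096
BRRBBRRRRRRBRB: Left { 0,1/4,3/8,385/1024,1541/4096 }, Right { 771/2048,193/512,97/256,49/128,25/64,13/32,7/16,1/2,1 } gives simplest 3083/8192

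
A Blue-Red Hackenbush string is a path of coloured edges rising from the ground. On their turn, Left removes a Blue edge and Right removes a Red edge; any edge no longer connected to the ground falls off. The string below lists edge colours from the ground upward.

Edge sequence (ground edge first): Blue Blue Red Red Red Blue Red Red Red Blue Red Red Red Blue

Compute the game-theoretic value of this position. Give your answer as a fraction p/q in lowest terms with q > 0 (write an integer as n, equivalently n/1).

4643/4096

Build g(s[:k]) for k = 1..14, string s = Blue Blue Red Red Red Blue Red Red Red Blue Red Red Red Blue.
edge 1 of 14 (Blue): { 0 | — } ⇒ 1
edge 2 of 14 (Blue): { 0, 1 | — } ⇒ 2
edge 3 of 14 (Red): { 0, 1 | 2 } ⇒ 3/2
edge 4 of 14 (Red): { 0, 1 | 3/2, 2 } ⇒ 5/4
edge 5 of 14 (Red): { 0, 1 | 5/4, 3/2, 2 } ⇒ 9/8
edge 6 of 14 (Blue): { 0, 1, 9/8 | 5/4, 3/2, 2 } ⇒ 19/16
edge 7 of 14 (Red): { 0, 1, 9/8 | 19/16, 5/4, 3/2, 2 } ⇒ 37/32
edge 8 of 14 (Red): { 0, 1, 9/8 | 37/32, 19/16, 5/4, 3/2, 2 } ⇒ 73/64
edge 9 of 14 (Red): { 0, 1, 9/8 | 73/64, 37/32, 19/16, 5/4, 3/2, 2 } ⇒ 145/128
edge 10 of 14 (Blue): { 0, 1, 9/8, 145/128 | 73/64, 37/32, 19/16, 5/4, 3/2, 2 } ⇒ 291/256
edge 11 of 14 (Red): { 0, 1, 9/8, 145/128 | 291/256, 73/64, 37/32, 19/16, 5/4, 3/2, 2 } ⇒ 581/512
edge 12 of 14 (Red): { 0, 1, 9/8, 145/128 | 581/512, 291/256, 73/64, 37/32, 19/16, 5/4, 3/2, 2 } ⇒ 1161/1024
edge 13 of 14 (Red): { 0, 1, 9/8, 145/128 | 1161/1024, 581/512, 291/256, 73/64, 37/32, 19/16, 5/4, 3/2, 2 } ⇒ 2321/2048
edge 14 of 14 (Blue): { 0, 1, 9/8, 145/128, 2321/2048 | 1161/1024, 581/512, 291/256, 73/64, 37/32, 19/16, 5/4, 3/2, 2 } ⇒ 4643/4096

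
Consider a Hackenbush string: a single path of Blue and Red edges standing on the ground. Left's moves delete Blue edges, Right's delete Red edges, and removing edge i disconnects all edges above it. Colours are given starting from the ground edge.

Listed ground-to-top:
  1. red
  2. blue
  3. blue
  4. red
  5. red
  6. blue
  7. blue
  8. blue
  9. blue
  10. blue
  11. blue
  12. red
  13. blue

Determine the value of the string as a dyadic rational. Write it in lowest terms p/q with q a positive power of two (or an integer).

Recurse on prefixes of the 13-edge string red blue blue red red blue blue blue blue blue blue red blue:
g_1 [r]  L=[]  R=[0]  = -1
g_2 [rb]  L=[-1]  R=[0]  = -1/2
g_3 [rbb]  L=[-1, -1/2]  R=[0]  = -1/4
g_4 [rbbr]  L=[-1, -1/2]  R=[-1/4, 0]  = -3/8
g_5 [rbbrr]  L=[-1, -1/2]  R=[-3/8, -1/4, 0]  = -7/16
g_6 [rbbrrb]  L=[-1, -1/2, -7/16]  R=[-3/8, -1/4, 0]  = -13/32
g_7 [rbbrrbb]  L=[-1, -1/2, -7/16, -13/32]  R=[-3/8, -1/4, 0]  = -25/64
g_8 [rbbrrbbb]  L=[-1, -1/2, -7/16, -13/32, -25/64]  R=[-3/8, -1/4, 0]  = -49/128
g_9 [rbbrrbbbb]  L=[-1, -1/2, -7/16, -13/32, -25/64, -49/128]  R=[-3/8, -1/4, 0]  = -97/256
g_10 [rbbrrbbbbb]  L=[-1, -1/2, -7/16, -13/32, -25/64, -49/128, -97/256]  R=[-3/8, -1/4, 0]  = -193/512
g_11 [rbbrrbbbbbb]  L=[-1, -1/2, -7/16, -13/32, -25/64, -49/128, -97/256, -193/512]  R=[-3/8, -1/4, 0]  = -385/1024
g_12 [rbbrrbbbbbbr]  L=[-1, -1/2, -7/16, -13/32, -25/64, -49/128, -97/256, -193/512]  R=[-385/1024, -3/8, -1/4, 0]  = -771/2048
g_13 [rbbrrbbbbbbrb]  L=[-1, -1/2, -7/16, -13/32, -25/64, -49/128, -97/256, -193/512, -771/2048]  R=[-385/1024, -3/8, -1/4, 0]  = -1541/4096

-1541/4096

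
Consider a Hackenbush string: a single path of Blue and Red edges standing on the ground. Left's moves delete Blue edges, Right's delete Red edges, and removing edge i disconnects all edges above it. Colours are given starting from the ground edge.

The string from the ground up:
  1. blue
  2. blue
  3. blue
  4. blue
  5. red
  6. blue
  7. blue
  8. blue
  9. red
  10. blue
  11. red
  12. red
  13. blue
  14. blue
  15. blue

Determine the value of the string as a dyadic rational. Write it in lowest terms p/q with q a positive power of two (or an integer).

Recurse on prefixes of the 15-edge string blue blue blue blue red blue blue blue red blue red red blue blue blue:
1 of 15 · b · max L 0 · min R +∞ ⇒ 1
2 of 15 · bb · max L 1 · min R +∞ ⇒ 2
3 of 15 · bbb · max L 2 · min R +∞ ⇒ 3
4 of 15 · bbbb · max L 3 · min R +∞ ⇒ 4
5 of 15 · bbbbr · max L 3 · min R 4 ⇒ 7/2
6 of 15 · bbbbrb · max L 7/2 · min R 4 ⇒ 15/4
7 of 15 · bbbbrbb · max L 15/4 · min R 4 ⇒ 31/8
8 of 15 · bbbbrbbb · max L 31/8 · min R 4 ⇒ 63/16
9 of 15 · bbbbrbbbr · max L 31/8 · min R 63/16 ⇒ 125/32
10 of 15 · bbbbrbbbrb · max L 125/32 · min R 63/16 ⇒ 251/64
11 of 15 · bbbbrbbbrbr · max L 125/32 · min R 251/64 ⇒ 501/128
12 of 15 · bbbbrbbbrbrr · max L 125/32 · min R 501/128 ⇒ 1001/256
13 of 15 · bbbbrbbbrbrrb · max L 1001/256 · min R 501/128 ⇒ 2003/512
14 of 15 · bbbbrbbbrbrrbb · max L 2003/512 · min R 501/128 ⇒ 4007/1024
15 of 15 · bbbbrbbbrbrrbbb · max L 4007/1024 · min R 501/128 ⇒ 8015/2048

8015/2048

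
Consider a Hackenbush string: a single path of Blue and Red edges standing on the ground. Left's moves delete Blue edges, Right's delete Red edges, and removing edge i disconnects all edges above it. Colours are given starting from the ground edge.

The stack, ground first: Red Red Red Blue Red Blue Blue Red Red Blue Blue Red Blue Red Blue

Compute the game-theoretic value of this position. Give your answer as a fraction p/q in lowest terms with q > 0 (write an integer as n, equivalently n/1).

-10645/4096

1 of 15 · R · max L −∞ · min R 0 -> -1
2 of 15 · RR · max L −∞ · min R -1 -> -2
3 of 15 · RRR · max L −∞ · min R -2 -> -3
4 of 15 · RRRB · max L -3 · min R -2 -> -5/2
5 of 15 · RRRBR · max L -3 · min R -5/2 -> -11/4
6 of 15 · RRRBRB · max L -11/4 · min R -5/2 -> -21/8
7 of 15 · RRRBRBB · max L -21/8 · min R -5/2 -> -41/16
8 of 15 · RRRBRBBR · max L -21/8 · min R -41/16 -> -83/32
9 of 15 · RRRBRBBRR · max L -21/8 · min R -83/32 -> -167/64
10 of 15 · RRRBRBBRRB · max L -167/64 · min R -83/32 -> -333/128
11 of 15 · RRRBRBBRRBB · max L -333/128 · min R -83/32 -> -665/256
12 of 15 · RRRBRBBRRBBR · max L -333/128 · min R -665/256 -> -1331/512
13 of 15 · RRRBRBBRRBBRB · max L -1331/512 · min R -665/256 -> -2661/1024
14 of 15 · RRRBRBBRRBBRBR · max L -1331/512 · min R -2661/1024 -> -5323/2048
15 of 15 · RRRBRBBRRBBRBRB · max L -5323/2048 · min R -2661/1024 -> -10645/4096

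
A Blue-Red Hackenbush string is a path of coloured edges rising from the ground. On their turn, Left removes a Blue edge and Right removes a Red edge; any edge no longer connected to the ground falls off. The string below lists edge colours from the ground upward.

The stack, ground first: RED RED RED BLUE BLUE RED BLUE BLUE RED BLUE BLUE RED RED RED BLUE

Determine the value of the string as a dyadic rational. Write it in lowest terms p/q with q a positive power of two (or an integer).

-9373/4096

v_1 [R]  L=[none]  R=[0]  ⇒ -1
v_2 [RR]  L=[none]  R=[-1 0]  ⇒ -2
v_3 [RRR]  L=[none]  R=[-2 -1 0]  ⇒ -3
v_4 [RRRB]  L=[-3]  R=[-2 -1 0]  ⇒ -5/2
v_5 [RRRBB]  L=[-3 -5/2]  R=[-2 -1 0]  ⇒ -9/4
v_6 [RRRBBR]  L=[-3 -5/2]  R=[-9/4 -2 -1 0]  ⇒ -19/8
v_7 [RRRBBRB]  L=[-3 -5/2 -19/8]  R=[-9/4 -2 -1 0]  ⇒ -37/16
v_8 [RRRBBRBB]  L=[-3 -5/2 -19/8 -37/16]  R=[-9/4 -2 -1 0]  ⇒ -73/32
v_9 [RRRBBRBBR]  L=[-3 -5/2 -19/8 -37/16]  R=[-73/32 -9/4 -2 -1 0]  ⇒ -147/64
v_10 [RRRBBRBBRB]  L=[-3 -5/2 -19/8 -37/16 -147/64]  R=[-73/32 -9/4 -2 -1 0]  ⇒ -293/128
v_11 [RRRBBRBBRBB]  L=[-3 -5/2 -19/8 -37/16 -147/64 -293/128]  R=[-73/32 -9/4 -2 -1 0]  ⇒ -585/256
v_12 [RRRBBRBBRBBR]  L=[-3 -5/2 -19/8 -37/16 -147/64 -293/128]  R=[-585/256 -73/32 -9/4 -2 -1 0]  ⇒ -1171/512
v_13 [RRRBBRBBRBBRR]  L=[-3 -5/2 -19/8 -37/16 -147/64 -293/128]  R=[-1171/512 -585/256 -73/32 -9/4 -2 -1 0]  ⇒ -2343/1024
v_14 [RRRBBRBBRBBRRR]  L=[-3 -5/2 -19/8 -37/16 -147/64 -293/128]  R=[-2343/1024 -1171/512 -585/256 -73/32 -9/4 -2 -1 0]  ⇒ -4687/2048
v_15 [RRRBBRBBRBBRRRB]  L=[-3 -5/2 -19/8 -37/16 -147/64 -293/128 -4687/2048]  R=[-2343/1024 -1171/512 -585/256 -73/32 -9/4 -2 -1 0]  ⇒ -9373/4096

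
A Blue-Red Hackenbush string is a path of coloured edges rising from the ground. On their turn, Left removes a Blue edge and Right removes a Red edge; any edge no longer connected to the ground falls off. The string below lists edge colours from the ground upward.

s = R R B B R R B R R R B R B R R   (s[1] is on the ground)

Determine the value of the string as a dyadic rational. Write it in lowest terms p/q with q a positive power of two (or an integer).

-11735/8192

Recurse on prefixes of the 15-edge string R R B B R R B R R R B R B R R:
G(R) = { ∅ | 0 } ⇒ -1
G(RR) = { ∅ | -1; 0 } ⇒ -2
G(RRB) = { -2 | -1; 0 } ⇒ -3/2
G(RRBB) = { -2; -3/2 | -1; 0 } ⇒ -5/4
G(RRBBR) = { -2; -3/2 | -5/4; -1; 0 } ⇒ -11/8
G(RRBBRR) = { -2; -3/2 | -11/8; -5/4; -1; 0 } ⇒ -23/16
G(RRBBRRB) = { -2; -3/2; -23/16 | -11/8; -5/4; -1; 0 } ⇒ -45/32
G(RRBBRRBR) = { -2; -3/2; -23/16 | -45/32; -11/8; -5/4; -1; 0 } ⇒ -91/64
G(RRBBRRBRR) = { -2; -3/2; -23/16 | -91/64; -45/32; -11/8; -5/4; -1; 0 } ⇒ -183/128
G(RRBBRRBRRR) = { -2; -3/2; -23/16 | -183/128; -91/64; -45/32; -11/8; -5/4; -1; 0 } ⇒ -367/256
G(RRBBRRBRRRB) = { -2; -3/2; -23/16; -367/256 | -183/128; -91/64; -45/32; -11/8; -5/4; -1; 0 } ⇒ -733/512
G(RRBBRRBRRRBR) = { -2; -3/2; -23/16; -367/256 | -733/512; -183/128; -91/64; -45/32; -11/8; -5/4; -1; 0 } ⇒ -1467/1024
G(RRBBRRBRRRBRB) = { -2; -3/2; -23/16; -367/256; -1467/1024 | -733/512; -183/128; -91/64; -45/32; -11/8; -5/4; -1; 0 } ⇒ -2933/2048
G(RRBBRRBRRRBRBR) = { -2; -3/2; -23/16; -367/256; -1467/1024 | -2933/2048; -733/512; -183/128; -91/64; -45/32; -11/8; -5/4; -1; 0 } ⇒ -5867/4096
G(RRBBRRBRRRBRBRR) = { -2; -3/2; -23/16; -367/256; -1467/1024 | -5867/4096; -2933/2048; -733/512; -183/128; -91/64; -45/32; -11/8; -5/4; -1; 0 } ⇒ -11735/8192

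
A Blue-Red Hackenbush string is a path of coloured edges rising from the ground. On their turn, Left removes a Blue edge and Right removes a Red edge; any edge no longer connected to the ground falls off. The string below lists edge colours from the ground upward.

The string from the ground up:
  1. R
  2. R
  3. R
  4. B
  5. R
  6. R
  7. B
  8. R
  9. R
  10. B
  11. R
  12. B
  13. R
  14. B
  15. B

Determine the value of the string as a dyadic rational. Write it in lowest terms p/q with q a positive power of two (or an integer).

-11689/4096

Prefix values for R R R B R R B R R B R B R B B via {L|R} + simplicity:
R: Left { ∅ }, Right { 0 } so simplest -1
RR: Left { ∅ }, Right { -1,0 } so simplest -2
RRR: Left { ∅ }, Right { -2,-1,0 } so simplest -3
RRRB: Left { -3 }, Right { -2,-1,0 } so simplest -5/2
RRRBR: Left { -3 }, Right { -5/2,-2,-1,0 } so simplest -11/4
RRRBRR: Left { -3 }, Right { -11/4,-5/2,-2,-1,0 } so simplest -23/8
RRRBRRB: Left { -3,-23/8 }, Right { -11/4,-5/2,-2,-1,0 } so simplest -45/16
RRRBRRBR: Left { -3,-23/8 }, Right { -45/16,-11/4,-5/2,-2,-1,0 } so simplest -91/32
RRRBRRBRR: Left { -3,-23/8 }, Right { -91/32,-45/16,-11/4,-5/2,-2,-1,0 } so simplest -183/64
RRRBRRBRRB: Left { -3,-23/8,-183/64 }, Right { -91/32,-45/16,-11/4,-5/2,-2,-1,0 } so simplest -365/128
RRRBRRBRRBR: Left { -3,-23/8,-183/64 }, Right { -365/128,-91/32,-45/16,-11/4,-5/2,-2,-1,0 } so simplest -731/256
RRRBRRBRRBRB: Left { -3,-23/8,-183/64,-731/256 }, Right { -365/128,-91/32,-45/16,-11/4,-5/2,-2,-1,0 } so simplest -1461/512
RRRBRRBRRBRBR: Left { -3,-23/8,-183/64,-731/256 }, Right { -1461/512,-365/128,-91/32,-45/16,-11/4,-5/2,-2,-1,0 } so simplest -2923/1024
RRRBRRBRRBRBRB: Left { -3,-23/8,-183/64,-731/256,-2923/1024 }, Right { -1461/512,-365/128,-91/32,-45/16,-11/4,-5/2,-2,-1,0 } so simplest -5845/2048
RRRBRRBRRBRBRBB: Left { -3,-23/8,-183/64,-731/256,-2923/1024,-5845/2048 }, Right { -1461/512,-365/128,-91/32,-45/16,-11/4,-5/2,-2,-1,0 } so simplest -11689/4096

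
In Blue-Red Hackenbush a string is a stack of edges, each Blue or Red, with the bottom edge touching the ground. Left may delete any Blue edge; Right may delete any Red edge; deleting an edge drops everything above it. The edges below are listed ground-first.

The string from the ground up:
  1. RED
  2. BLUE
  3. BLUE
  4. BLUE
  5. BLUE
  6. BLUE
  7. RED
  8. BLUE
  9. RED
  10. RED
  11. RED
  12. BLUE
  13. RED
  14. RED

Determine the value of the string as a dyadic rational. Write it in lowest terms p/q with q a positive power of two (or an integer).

R: Left { · }, Right { 0 } — simplest -1
RB: Left { -1 }, Right { 0 } — simplest -1/2
RBB: Left { -1; -1/2 }, Right { 0 } — simplest -1/4
RBBB: Left { -1; -1/2; -1/4 }, Right { 0 } — simplest -1/8
RBBBB: Left { -1; -1/2; -1/4; -1/8 }, Right { 0 } — simplest -1/16
RBBBBB: Left { -1; -1/2; -1/4; -1/8; -1/16 }, Right { 0 } — simplest -1/32
RBBBBBR: Left { -1; -1/2; -1/4; -1/8; -1/16 }, Right { -1/32; 0 } — simplest -3/64
RBBBBBRB: Left { -1; -1/2; -1/4; -1/8; -1/16; -3/64 }, Right { -1/32; 0 } — simplest -5/128
RBBBBBRBR: Left { -1; -1/2; -1/4; -1/8; -1/16; -3/64 }, Right { -5/128; -1/32; 0 } — simplest -11/256
RBBBBBRBRR: Left { -1; -1/2; -1/4; -1/8; -1/16; -3/64 }, Right { -11/256; -5/128; -1/32; 0 } — simplest -23/512
RBBBBBRBRRR: Left { -1; -1/2; -1/4; -1/8; -1/16; -3/64 }, Right { -23/512; -11/256; -5/128; -1/32; 0 } — simplest -47/1024
RBBBBBRBRRRB: Left { -1; -1/2; -1/4; -1/8; -1/16; -3/64; -47/1024 }, Right { -23/512; -11/256; -5/128; -1/32; 0 } — simplest -93/2048
RBBBBBRBRRRBR: Left { -1; -1/2; -1/4; -1/8; -1/16; -3/64; -47/1024 }, Right { -93/2048; -23/512; -11/256; -5/128; -1/32; 0 } — simplest -187/4096
RBBBBBRBRRRBRR: Left { -1; -1/2; -1/4; -1/8; -1/16; -3/64; -47/1024 }, Right { -187/4096; -93/2048; -23/512; -11/256; -5/128; -1/32; 0 } — simplest -375/8192

-375/8192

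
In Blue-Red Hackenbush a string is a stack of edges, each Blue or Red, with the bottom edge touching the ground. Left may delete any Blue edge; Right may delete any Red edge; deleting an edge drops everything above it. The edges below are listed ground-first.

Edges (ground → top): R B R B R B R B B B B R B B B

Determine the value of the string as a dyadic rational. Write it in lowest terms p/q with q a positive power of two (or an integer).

val(R) = { none | 0 } → -1
val(RB) = { -1 | 0 } → -1/2
val(RBR) = { -1 | -1/2; 0 } → -3/4
val(RBRB) = { -1; -3/4 | -1/2; 0 } → -5/8
val(RBRBR) = { -1; -3/4 | -5/8; -1/2; 0 } → -11/16
val(RBRBRB) = { -1; -3/4; -11/16 | -5/8; -1/2; 0 } → -21/32
val(RBRBRBR) = { -1; -3/4; -11/16 | -21/32; -5/8; -1/2; 0 } → -43/64
val(RBRBRBRB) = { -1; -3/4; -11/16; -43/64 | -21/32; -5/8; -1/2; 0 } → -85/128
val(RBRBRBRBB) = { -1; -3/4; -11/16; -43/64; -85/128 | -21/32; -5/8; -1/2; 0 } → -169/256
val(RBRBRBRBBB) = { -1; -3/4; -11/16; -43/64; -85/128; -169/256 | -21/32; -5/8; -1/2; 0 } → -337/512
val(RBRBRBRBBBB) = { -1; -3/4; -11/16; -43/64; -85/128; -169/256; -337/512 | -21/32; -5/8; -1/2; 0 } → -673/1024
val(RBRBRBRBBBBR) = { -1; -3/4; -11/16; -43/64; -85/128; -169/256; -337/512 | -673/1024; -21/32; -5/8; -1/2; 0 } → -1347/2048
val(RBRBRBRBBBBRB) = { -1; -3/4; -11/16; -43/64; -85/128; -169/256; -337/512; -1347/2048 | -673/1024; -21/32; -5/8; -1/2; 0 } → -2693/4096
val(RBRBRBRBBBBRBB) = { -1; -3/4; -11/16; -43/64; -85/128; -169/256; -337/512; -1347/2048; -2693/4096 | -673/1024; -21/32; -5/8; -1/2; 0 } → -5385/8192
val(RBRBRBRBBBBRBBB) = { -1; -3/4; -11/16; -43/64; -85/128; -169/256; -337/512; -1347/2048; -2693/4096; -5385/8192 | -673/1024; -21/32; -5/8; -1/2; 0 } → -10769/16384

-10769/16384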